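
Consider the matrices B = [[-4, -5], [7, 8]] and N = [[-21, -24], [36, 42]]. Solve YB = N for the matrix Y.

Since B sits to the right of Y, Y = NB⁻¹.
B has determinant 3; B⁻¹ = [[8/3, 5/3], [-7/3, -4/3]].
Y = NB⁻¹ = [[-21, -24], [36, 42]] · [[8/3, 5/3], [-7/3, -4/3]] = [[0, -3], [-2, 4]].

Y = [[0, -3], [-2, 4]]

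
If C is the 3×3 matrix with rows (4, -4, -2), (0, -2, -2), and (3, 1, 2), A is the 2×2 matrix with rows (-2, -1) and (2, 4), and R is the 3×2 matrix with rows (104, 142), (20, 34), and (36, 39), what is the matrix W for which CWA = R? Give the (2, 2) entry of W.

Isolating W: multiply by C⁻¹ from the left and A⁻¹ from the right, so W = C⁻¹RA⁻¹.
det C = 4; the adjugate gives C⁻¹ = [[-1/2, 3/2, 1], [-3/2, 7/2, 2], [3/2, -4, -2]].
A has determinant -6; A⁻¹ = [[-2/3, -1/6], [1/3, 1/3]].
C⁻¹R = [[14, 19], [-14, -16], [4, -1]].
W = (C⁻¹R)A⁻¹ = [[-3, 4], [4, -3], [-3, -1]].

-3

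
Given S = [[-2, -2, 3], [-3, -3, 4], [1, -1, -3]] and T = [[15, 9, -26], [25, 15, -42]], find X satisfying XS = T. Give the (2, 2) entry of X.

-6

Since S sits to the right of X, X = TS⁻¹.
det S = 2, so S⁻¹ = [[13/2, -9/2, 1/2], [-5/2, 3/2, -1/2], [3, -2, 0]].
X = TS⁻¹ = [[15, 9, -26], [25, 15, -42]] · [[13/2, -9/2, 1/2], [-5/2, 3/2, -1/2], [3, -2, 0]] = [[-3, -2, 3], [-1, -6, 5]].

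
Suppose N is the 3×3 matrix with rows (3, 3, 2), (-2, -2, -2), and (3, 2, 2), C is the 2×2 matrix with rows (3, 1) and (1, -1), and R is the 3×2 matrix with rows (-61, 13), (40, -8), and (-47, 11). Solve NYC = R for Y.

Y = [[-1, -4], [-3, -5], [0, 1]]

Isolating Y: multiply by N⁻¹ from the left and C⁻¹ from the right, so Y = N⁻¹RC⁻¹.
det N = -2, so N⁻¹ = [[0, 1, 1], [1, 0, -1], [-1, -3/2, 0]].
C has determinant -4; C⁻¹ = [[1/4, 1/4], [1/4, -3/4]].
N⁻¹R = [[-7, 3], [-14, 2], [1, -1]].
Y = (N⁻¹R)C⁻¹ = [[-1, -4], [-3, -5], [0, 1]].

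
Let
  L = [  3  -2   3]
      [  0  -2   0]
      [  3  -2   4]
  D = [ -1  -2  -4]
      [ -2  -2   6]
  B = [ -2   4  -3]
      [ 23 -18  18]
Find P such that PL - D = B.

PL = B + D = [[-3, 2, -7], [21, -20, 24]].
Right-multiplying both sides by L⁻¹ gives P = (B + D)L⁻¹.
det L = -6; the adjugate gives L⁻¹ = [[4/3, -1/3, -1], [0, -1/2, 0], [-1, 0, 1]].
P = (B + D)L⁻¹ = [[3, 0, -4], [4, 3, 3]].

P = [[3, 0, -4], [4, 3, 3]]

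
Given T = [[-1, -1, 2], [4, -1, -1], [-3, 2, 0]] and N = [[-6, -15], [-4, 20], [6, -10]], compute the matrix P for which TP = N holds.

P = [[-2, 4], [0, 1], [-4, -5]]

Since T multiplies P on the left, P = T⁻¹N.
T has determinant 5; T⁻¹ = [[2/5, 4/5, 3/5], [3/5, 6/5, 7/5], [1, 1, 1]].
P = T⁻¹N = [[2/5, 4/5, 3/5], [3/5, 6/5, 7/5], [1, 1, 1]] · [[-6, -15], [-4, 20], [6, -10]] = [[-2, 4], [0, 1], [-4, -5]].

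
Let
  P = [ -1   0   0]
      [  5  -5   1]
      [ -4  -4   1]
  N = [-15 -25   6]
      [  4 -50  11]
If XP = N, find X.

Since P sits to the right of X, X = NP⁻¹.
det P = 1, so P⁻¹ = [[-1, 0, 0], [-9, -1, 1], [-40, -4, 5]].
X = NP⁻¹ = [[-15, -25, 6], [4, -50, 11]] · [[-1, 0, 0], [-9, -1, 1], [-40, -4, 5]] = [[0, 1, 5], [6, 6, 5]].

X = [[0, 1, 5], [6, 6, 5]]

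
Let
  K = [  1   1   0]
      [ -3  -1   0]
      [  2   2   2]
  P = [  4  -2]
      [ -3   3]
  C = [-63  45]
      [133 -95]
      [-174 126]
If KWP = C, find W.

W = K⁻¹CP⁻¹ (apply K⁻¹ on the left and P⁻¹ on the right).
K has determinant 4; K⁻¹ = [[-1/2, -1/2, 0], [3/2, 1/2, 0], [-1, 0, 1/2]].
det P = 6; the adjugate gives P⁻¹ = [[1/2, 1/3], [1/2, 2/3]].
K⁻¹C = [[-35, 25], [-28, 20], [-24, 18]].
W = (K⁻¹C)P⁻¹ = [[-5, 5], [-4, 4], [-3, 4]].

W = [[-5, 5], [-4, 4], [-3, 4]]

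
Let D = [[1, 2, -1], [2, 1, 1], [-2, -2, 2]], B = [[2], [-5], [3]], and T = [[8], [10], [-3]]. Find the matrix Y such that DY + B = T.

Y = [[4], [3], [4]]

DY = T − B = [[6], [15], [-6]].
D is on the left of Y, so left-multiply by D⁻¹: Y = D⁻¹(T − B).
det D = -6, so D⁻¹ = [[-2/3, 1/3, -1/2], [1, 0, 1/2], [1/3, 1/3, 1/2]].
Y = D⁻¹(T − B) = [[4], [3], [4]].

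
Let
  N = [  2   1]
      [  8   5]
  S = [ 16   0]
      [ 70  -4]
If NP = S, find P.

Since N multiplies P on the left, P = N⁻¹S.
det N = 2; the adjugate gives N⁻¹ = [[5/2, -1/2], [-4, 1]].
P = N⁻¹S = [[5/2, -1/2], [-4, 1]] · [[16, 0], [70, -4]] = [[5, 2], [6, -4]].

P = [[5, 2], [6, -4]]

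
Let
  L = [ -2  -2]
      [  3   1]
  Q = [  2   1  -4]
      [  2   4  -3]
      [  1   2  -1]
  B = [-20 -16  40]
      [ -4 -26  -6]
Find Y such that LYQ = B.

Left-multiply by L⁻¹ and right-multiply by Q⁻¹: Y = L⁻¹BQ⁻¹.
L has determinant 4; L⁻¹ = [[1/4, 1/2], [-3/4, -1/2]].
det Q = 3; the adjugate gives Q⁻¹ = [[2/3, -7/3, 13/3], [-1/3, 2/3, -2/3], [0, -1, 2]].
L⁻¹B = [[-7, -17, 7], [17, 25, -27]].
Y = (L⁻¹B)Q⁻¹ = [[1, -2, -5], [3, 4, 3]].

Y = [[1, -2, -5], [3, 4, 3]]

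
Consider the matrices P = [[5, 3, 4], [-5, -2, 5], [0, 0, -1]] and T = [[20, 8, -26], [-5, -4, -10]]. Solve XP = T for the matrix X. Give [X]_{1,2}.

-4

P is on the right of X, so right-multiply by P⁻¹: X = TP⁻¹.
P has determinant -5; P⁻¹ = [[-2/5, -3/5, -23/5], [1, 1, 9], [0, 0, -1]].
X = TP⁻¹ = [[20, 8, -26], [-5, -4, -10]] · [[-2/5, -3/5, -23/5], [1, 1, 9], [0, 0, -1]] = [[0, -4, 6], [-2, -1, -3]].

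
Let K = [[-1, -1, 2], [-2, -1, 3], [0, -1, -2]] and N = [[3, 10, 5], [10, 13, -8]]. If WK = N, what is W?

W = [[-5, 1, -6], [-6, -2, -5]]

Since K sits to the right of W, W = NK⁻¹.
K has determinant 3; K⁻¹ = [[5/3, -4/3, -1/3], [-4/3, 2/3, -1/3], [2/3, -1/3, -1/3]].
W = NK⁻¹ = [[3, 10, 5], [10, 13, -8]] · [[5/3, -4/3, -1/3], [-4/3, 2/3, -1/3], [2/3, -1/3, -1/3]] = [[-5, 1, -6], [-6, -2, -5]].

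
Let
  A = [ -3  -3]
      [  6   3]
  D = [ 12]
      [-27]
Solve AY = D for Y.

Left-multiplying both sides by A⁻¹ gives Y = A⁻¹D.
det A = 9, so A⁻¹ = [[1/3, 1/3], [-2/3, -1/3]].
Y = A⁻¹D = [[1/3, 1/3], [-2/3, -1/3]] · [[12], [-27]] = [[-5], [1]].

Y = [[-5], [1]]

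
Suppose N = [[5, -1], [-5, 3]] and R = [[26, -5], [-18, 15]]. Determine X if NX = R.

Since N multiplies X on the left, X = N⁻¹R.
N has determinant 10; N⁻¹ = [[3/10, 1/10], [1/2, 1/2]].
X = N⁻¹R = [[3/10, 1/10], [1/2, 1/2]] · [[26, -5], [-18, 15]] = [[6, 0], [4, 5]].

X = [[6, 0], [4, 5]]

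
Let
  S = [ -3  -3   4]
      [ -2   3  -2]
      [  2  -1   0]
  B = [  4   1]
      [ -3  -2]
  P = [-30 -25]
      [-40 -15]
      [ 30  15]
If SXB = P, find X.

Isolating X: multiply by S⁻¹ from the left and B⁻¹ from the right, so X = S⁻¹PB⁻¹.
S has determinant 2; S⁻¹ = [[-1, -2, -3], [-2, -4, -7], [-2, -9/2, -15/2]].
det B = -5; the adjugate gives B⁻¹ = [[2/5, 1/5], [-3/5, -4/5]].
S⁻¹P = [[20, 10], [10, 5], [15, 5]].
X = (S⁻¹P)B⁻¹ = [[2, -4], [1, -2], [3, -1]].

X = [[2, -4], [1, -2], [3, -1]]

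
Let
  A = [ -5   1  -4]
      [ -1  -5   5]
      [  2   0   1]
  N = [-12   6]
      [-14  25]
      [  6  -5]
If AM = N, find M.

M = [[4, -5], [0, 1], [-2, 5]]

A is on the left of M, so left-multiply by A⁻¹: M = A⁻¹N.
det A = -4, so A⁻¹ = [[5/4, 1/4, 15/4], [-11/4, -3/4, -29/4], [-5/2, -1/2, -13/2]].
M = A⁻¹N = [[5/4, 1/4, 15/4], [-11/4, -3/4, -29/4], [-5/2, -1/2, -13/2]] · [[-12, 6], [-14, 25], [6, -5]] = [[4, -5], [0, 1], [-2, 5]].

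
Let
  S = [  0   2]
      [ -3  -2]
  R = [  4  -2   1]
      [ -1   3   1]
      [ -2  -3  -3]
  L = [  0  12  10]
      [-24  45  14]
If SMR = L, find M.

M = [[5, 2, 5], [-3, -4, -4]]

Left-multiply by S⁻¹ and right-multiply by R⁻¹: M = S⁻¹LR⁻¹.
S has determinant 6; S⁻¹ = [[-1/3, -1/3], [1/2, 0]].
det R = -5, so R⁻¹ = [[6/5, 9/5, 1], [1, 2, 1], [-9/5, -16/5, -2]].
S⁻¹L = [[8, -19, -8], [0, 6, 5]].
M = (S⁻¹L)R⁻¹ = [[5, 2, 5], [-3, -4, -4]].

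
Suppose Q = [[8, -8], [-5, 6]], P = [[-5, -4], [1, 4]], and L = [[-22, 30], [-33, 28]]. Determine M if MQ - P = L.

MQ = L + P = [[-27, 26], [-32, 32]].
Since Q sits to the right of M, M = (L + P)Q⁻¹.
det Q = 8, so Q⁻¹ = [[3/4, 1], [5/8, 1]].
M = (L + P)Q⁻¹ = [[-4, -1], [-4, 0]].

M = [[-4, -1], [-4, 0]]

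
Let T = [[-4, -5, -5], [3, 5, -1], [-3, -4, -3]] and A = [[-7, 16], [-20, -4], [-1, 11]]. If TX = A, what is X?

X = [[3, 6], [-5, -5], [4, -3]]

Since T multiplies X on the left, X = T⁻¹A.
det T = 1; the adjugate gives T⁻¹ = [[-19, 5, 30], [12, -3, -19], [3, -1, -5]].
X = T⁻¹A = [[-19, 5, 30], [12, -3, -19], [3, -1, -5]] · [[-7, 16], [-20, -4], [-1, 11]] = [[3, 6], [-5, -5], [4, -3]].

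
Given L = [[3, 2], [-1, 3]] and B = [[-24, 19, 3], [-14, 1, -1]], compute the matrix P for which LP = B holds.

Since L multiplies P on the left, P = L⁻¹B.
L has determinant 11; L⁻¹ = [[3/11, -2/11], [1/11, 3/11]].
P = L⁻¹B = [[3/11, -2/11], [1/11, 3/11]] · [[-24, 19, 3], [-14, 1, -1]] = [[-4, 5, 1], [-6, 2, 0]].

P = [[-4, 5, 1], [-6, 2, 0]]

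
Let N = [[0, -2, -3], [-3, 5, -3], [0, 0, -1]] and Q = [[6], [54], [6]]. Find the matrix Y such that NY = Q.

Y = [[-2], [6], [-6]]

Since N multiplies Y on the left, Y = N⁻¹Q.
N has determinant 6; N⁻¹ = [[-5/6, -1/3, 7/2], [-1/2, 0, 3/2], [0, 0, -1]].
Y = N⁻¹Q = [[-5/6, -1/3, 7/2], [-1/2, 0, 3/2], [0, 0, -1]] · [[6], [54], [6]] = [[-2], [6], [-6]].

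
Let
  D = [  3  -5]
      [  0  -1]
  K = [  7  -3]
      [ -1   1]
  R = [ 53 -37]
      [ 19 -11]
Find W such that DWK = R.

Isolating W: multiply by D⁻¹ from the left and K⁻¹ from the right, so W = D⁻¹RK⁻¹.
D has determinant -3; D⁻¹ = [[1/3, -5/3], [0, -1]].
det K = 4; the adjugate gives K⁻¹ = [[1/4, 3/4], [1/4, 7/4]].
D⁻¹R = [[-14, 6], [-19, 11]].
W = (D⁻¹R)K⁻¹ = [[-2, 0], [-2, 5]].

W = [[-2, 0], [-2, 5]]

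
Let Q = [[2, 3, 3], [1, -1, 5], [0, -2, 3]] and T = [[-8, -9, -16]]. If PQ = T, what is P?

Q is on the right of P, so right-multiply by Q⁻¹: P = TQ⁻¹.
Q has determinant -1; Q⁻¹ = [[-7, 15, -18], [3, -6, 7], [2, -4, 5]].
P = TQ⁻¹ = [[-8, -9, -16]] · [[-7, 15, -18], [3, -6, 7], [2, -4, 5]] = [[-3, -2, 1]].

P = [[-3, -2, 1]]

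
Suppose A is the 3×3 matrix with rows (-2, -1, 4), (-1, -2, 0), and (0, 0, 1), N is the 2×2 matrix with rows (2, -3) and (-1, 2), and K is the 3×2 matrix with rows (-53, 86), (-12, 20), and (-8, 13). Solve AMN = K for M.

M = [[4, -2], [0, -1], [-3, 2]]

Left-multiply by A⁻¹ and right-multiply by N⁻¹: M = A⁻¹KN⁻¹.
det A = 3, so A⁻¹ = [[-2/3, 1/3, 8/3], [1/3, -2/3, -4/3], [0, 0, 1]].
det N = 1, so N⁻¹ = [[2, 3], [1, 2]].
A⁻¹K = [[10, -16], [1, -2], [-8, 13]].
M = (A⁻¹K)N⁻¹ = [[4, -2], [0, -1], [-3, 2]].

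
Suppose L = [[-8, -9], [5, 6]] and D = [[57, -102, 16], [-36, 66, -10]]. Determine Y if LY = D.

Y = [[-6, 6, -2], [-1, 6, 0]]

Since L multiplies Y on the left, Y = L⁻¹D.
det L = -3, so L⁻¹ = [[-2, -3], [5/3, 8/3]].
Y = L⁻¹D = [[-2, -3], [5/3, 8/3]] · [[57, -102, 16], [-36, 66, -10]] = [[-6, 6, -2], [-1, 6, 0]].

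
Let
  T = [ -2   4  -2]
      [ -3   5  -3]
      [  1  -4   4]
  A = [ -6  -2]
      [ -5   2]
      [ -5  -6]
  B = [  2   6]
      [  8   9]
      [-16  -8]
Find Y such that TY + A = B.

Y = [[-3, 2], [-1, 5], [-3, 4]]

TY = B − A = [[8, 8], [13, 7], [-11, -2]].
Since T multiplies Y on the left, Y = T⁻¹(B − A).
det T = 6; the adjugate gives T⁻¹ = [[4/3, -4/3, -1/3], [3/2, -1, 0], [7/6, -2/3, 1/3]].
Y = T⁻¹(B − A) = [[-3, 2], [-1, 5], [-3, 4]].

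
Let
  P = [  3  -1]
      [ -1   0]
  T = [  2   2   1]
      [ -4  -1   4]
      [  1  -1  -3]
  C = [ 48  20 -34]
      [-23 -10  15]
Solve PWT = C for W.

W = [[2, -5, -1], [4, -3, 1]]

W = P⁻¹CT⁻¹ (apply P⁻¹ on the left and T⁻¹ on the right).
det P = -1; the adjugate gives P⁻¹ = [[0, -1], [-1, -3]].
det T = 3, so T⁻¹ = [[7/3, 5/3, 3], [-8/3, -7/3, -4], [5/3, 4/3, 2]].
P⁻¹C = [[23, 10, -15], [21, 10, -11]].
W = (P⁻¹C)T⁻¹ = [[2, -5, -1], [4, -3, 1]].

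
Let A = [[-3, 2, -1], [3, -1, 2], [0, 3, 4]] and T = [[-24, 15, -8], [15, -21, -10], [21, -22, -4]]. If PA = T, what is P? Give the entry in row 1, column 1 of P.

Since A sits to the right of P, P = TA⁻¹.
det A = -3, so A⁻¹ = [[10/3, 11/3, -1], [4, 4, -1], [-3, -3, 1]].
P = TA⁻¹ = [[-24, 15, -8], [15, -21, -10], [21, -22, -4]] · [[10/3, 11/3, -1], [4, 4, -1], [-3, -3, 1]] = [[4, -4, 1], [-4, 1, -4], [-6, 1, -3]].

4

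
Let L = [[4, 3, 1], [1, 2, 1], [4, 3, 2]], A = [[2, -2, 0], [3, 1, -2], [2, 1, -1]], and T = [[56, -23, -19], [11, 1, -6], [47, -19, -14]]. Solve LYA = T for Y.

Isolating Y: multiply by L⁻¹ from the left and A⁻¹ from the right, so Y = L⁻¹TA⁻¹.
L has determinant 5; L⁻¹ = [[1/5, -3/5, 1/5], [2/5, 4/5, -3/5], [-1, 0, 1]].
A has determinant 4; A⁻¹ = [[1/4, -1/2, 1], [-1/4, -1/2, 1], [1/4, -3/2, 2]].
L⁻¹T = [[14, -9, -3], [3, 3, -4], [-9, 4, 5]].
Y = (L⁻¹T)A⁻¹ = [[5, 2, -1], [-1, 3, -2], [-2, -5, 5]].

Y = [[5, 2, -1], [-1, 3, -2], [-2, -5, 5]]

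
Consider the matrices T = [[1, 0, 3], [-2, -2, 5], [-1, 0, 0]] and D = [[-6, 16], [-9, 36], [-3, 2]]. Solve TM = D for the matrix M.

T is on the left of M, so left-multiply by T⁻¹: M = T⁻¹D.
det T = -6; the adjugate gives T⁻¹ = [[0, 0, -1], [5/6, -1/2, 11/6], [1/3, 0, 1/3]].
M = T⁻¹D = [[0, 0, -1], [5/6, -1/2, 11/6], [1/3, 0, 1/3]] · [[-6, 16], [-9, 36], [-3, 2]] = [[3, -2], [-6, -1], [-3, 6]].

M = [[3, -2], [-6, -1], [-3, 6]]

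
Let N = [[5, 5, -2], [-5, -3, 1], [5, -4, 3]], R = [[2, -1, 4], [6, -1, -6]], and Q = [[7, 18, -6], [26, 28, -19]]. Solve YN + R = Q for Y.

Y = [[1, -2, -2], [5, 0, -1]]

YN = Q − R = [[5, 19, -10], [20, 29, -13]].
N is on the right of Y, so right-multiply by N⁻¹: Y = (Q − R)N⁻¹.
N has determinant 5; N⁻¹ = [[-1, -7/5, -1/5], [4, 5, 1], [7, 9, 2]].
Y = (Q − R)N⁻¹ = [[1, -2, -2], [5, 0, -1]].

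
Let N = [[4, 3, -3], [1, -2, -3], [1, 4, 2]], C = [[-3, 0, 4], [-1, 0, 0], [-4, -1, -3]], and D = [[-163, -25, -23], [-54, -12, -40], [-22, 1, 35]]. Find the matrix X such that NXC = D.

Isolating X: multiply by N⁻¹ from the left and C⁻¹ from the right, so X = N⁻¹DC⁻¹.
N has determinant -1; N⁻¹ = [[-8, 18, 15], [5, -11, -9], [-6, 13, 11]].
det C = 4, so C⁻¹ = [[0, -1, 0], [-3/4, 25/4, -1], [1/4, -3/4, 0]].
N⁻¹D = [[2, -1, -11], [-23, -2, 10], [34, 5, 3]].
X = (N⁻¹D)C⁻¹ = [[-2, 0, 1], [4, 3, 2], [-3, -5, -5]].

X = [[-2, 0, 1], [4, 3, 2], [-3, -5, -5]]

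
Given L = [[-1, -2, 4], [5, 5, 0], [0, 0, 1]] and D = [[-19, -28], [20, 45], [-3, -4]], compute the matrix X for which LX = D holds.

Left-multiplying both sides by L⁻¹ gives X = L⁻¹D.
det L = 5, so L⁻¹ = [[1, 2/5, -4], [-1, -1/5, 4], [0, 0, 1]].
X = L⁻¹D = [[1, 2/5, -4], [-1, -1/5, 4], [0, 0, 1]] · [[-19, -28], [20, 45], [-3, -4]] = [[1, 6], [3, 3], [-3, -4]].

X = [[1, 6], [3, 3], [-3, -4]]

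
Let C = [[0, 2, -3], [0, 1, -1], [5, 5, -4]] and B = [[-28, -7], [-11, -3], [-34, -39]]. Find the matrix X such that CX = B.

X = [[3, -5], [-5, -2], [6, 1]]

C is on the left of X, so left-multiply by C⁻¹: X = C⁻¹B.
det C = 5, so C⁻¹ = [[1/5, -7/5, 1/5], [-1, 3, 0], [-1, 2, 0]].
X = C⁻¹B = [[1/5, -7/5, 1/5], [-1, 3, 0], [-1, 2, 0]] · [[-28, -7], [-11, -3], [-34, -39]] = [[3, -5], [-5, -2], [6, 1]].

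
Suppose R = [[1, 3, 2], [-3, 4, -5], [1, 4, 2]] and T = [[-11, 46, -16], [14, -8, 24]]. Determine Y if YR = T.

Y = [[6, 6, 1], [0, -4, 2]]

R is on the right of Y, so right-multiply by R⁻¹: Y = TR⁻¹.
det R = -1; the adjugate gives R⁻¹ = [[-28, -2, 23], [-1, 0, 1], [16, 1, -13]].
Y = TR⁻¹ = [[-11, 46, -16], [14, -8, 24]] · [[-28, -2, 23], [-1, 0, 1], [16, 1, -13]] = [[6, 6, 1], [0, -4, 2]].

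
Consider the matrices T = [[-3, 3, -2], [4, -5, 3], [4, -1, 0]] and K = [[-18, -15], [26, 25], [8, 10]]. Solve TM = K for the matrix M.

T is on the left of M, so left-multiply by T⁻¹: M = T⁻¹K.
det T = -5, so T⁻¹ = [[-3/5, -2/5, 1/5], [-12/5, -8/5, -1/5], [-16/5, -9/5, -3/5]].
M = T⁻¹K = [[-3/5, -2/5, 1/5], [-12/5, -8/5, -1/5], [-16/5, -9/5, -3/5]] · [[-18, -15], [26, 25], [8, 10]] = [[2, 1], [0, -6], [6, -3]].

M = [[2, 1], [0, -6], [6, -3]]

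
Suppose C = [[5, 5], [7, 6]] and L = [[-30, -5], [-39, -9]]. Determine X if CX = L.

Since C multiplies X on the left, X = C⁻¹L.
C has determinant -5; C⁻¹ = [[-6/5, 1], [7/5, -1]].
X = C⁻¹L = [[-6/5, 1], [7/5, -1]] · [[-30, -5], [-39, -9]] = [[-3, -3], [-3, 2]].

X = [[-3, -3], [-3, 2]]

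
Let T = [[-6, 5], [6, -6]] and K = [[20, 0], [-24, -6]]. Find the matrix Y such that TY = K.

Y = [[0, 5], [4, 6]]

T is on the left of Y, so left-multiply by T⁻¹: Y = T⁻¹K.
det T = 6; the adjugate gives T⁻¹ = [[-1, -5/6], [-1, -1]].
Y = T⁻¹K = [[-1, -5/6], [-1, -1]] · [[20, 0], [-24, -6]] = [[0, 5], [4, 6]].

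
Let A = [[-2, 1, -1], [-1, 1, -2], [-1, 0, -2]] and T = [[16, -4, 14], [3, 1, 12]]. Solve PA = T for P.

A is on the right of P, so right-multiply by A⁻¹: P = TA⁻¹.
det A = 3, so A⁻¹ = [[-2/3, 2/3, -1/3], [0, 1, -1], [1/3, -1/3, -1/3]].
P = TA⁻¹ = [[16, -4, 14], [3, 1, 12]] · [[-2/3, 2/3, -1/3], [0, 1, -1], [1/3, -1/3, -1/3]] = [[-6, 2, -6], [2, -1, -6]].

P = [[-6, 2, -6], [2, -1, -6]]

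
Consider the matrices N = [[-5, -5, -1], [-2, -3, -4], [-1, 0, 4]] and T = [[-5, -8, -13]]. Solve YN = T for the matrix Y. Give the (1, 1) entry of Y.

1

N is on the right of Y, so right-multiply by N⁻¹: Y = TN⁻¹.
det N = 3, so N⁻¹ = [[-4, 20/3, 17/3], [4, -7, -6], [-1, 5/3, 5/3]].
Y = TN⁻¹ = [[-5, -8, -13]] · [[-4, 20/3, 17/3], [4, -7, -6], [-1, 5/3, 5/3]] = [[1, 1, -2]].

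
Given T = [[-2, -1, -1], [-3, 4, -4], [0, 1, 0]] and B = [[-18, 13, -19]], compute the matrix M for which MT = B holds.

M = [[3, 4, 0]]

Since T sits to the right of M, M = BT⁻¹.
det T = -5; the adjugate gives T⁻¹ = [[-4/5, 1/5, -8/5], [0, 0, 1], [3/5, -2/5, 11/5]].
M = BT⁻¹ = [[-18, 13, -19]] · [[-4/5, 1/5, -8/5], [0, 0, 1], [3/5, -2/5, 11/5]] = [[3, 4, 0]].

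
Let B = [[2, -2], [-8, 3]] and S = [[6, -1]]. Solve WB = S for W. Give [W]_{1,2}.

-1

Since B sits to the right of W, W = SB⁻¹.
det B = -10; the adjugate gives B⁻¹ = [[-3/10, -1/5], [-4/5, -1/5]].
W = SB⁻¹ = [[6, -1]] · [[-3/10, -1/5], [-4/5, -1/5]] = [[-1, -1]].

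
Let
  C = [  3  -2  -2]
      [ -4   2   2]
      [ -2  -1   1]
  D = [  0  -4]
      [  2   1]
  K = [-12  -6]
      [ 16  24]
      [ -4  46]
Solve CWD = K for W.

W = [[4, -2], [5, 3], [1, -3]]

Isolating W: multiply by C⁻¹ from the left and D⁻¹ from the right, so W = C⁻¹KD⁻¹.
C has determinant -4; C⁻¹ = [[-1, -1, 0], [0, 1/4, -1/2], [-2, -7/4, 1/2]].
det D = 8, so D⁻¹ = [[1/8, 1/2], [-1/4, 0]].
C⁻¹K = [[-4, -18], [6, -17], [-6, -7]].
W = (C⁻¹K)D⁻¹ = [[4, -2], [5, 3], [1, -3]].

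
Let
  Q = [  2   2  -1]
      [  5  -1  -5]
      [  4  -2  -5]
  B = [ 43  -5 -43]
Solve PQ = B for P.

Right-multiplying both sides by Q⁻¹ gives P = BQ⁻¹.
det Q = 6, so Q⁻¹ = [[-5/6, 2, -11/6], [5/6, -1, 5/6], [-1, 2, -2]].
P = BQ⁻¹ = [[43, -5, -43]] · [[-5/6, 2, -11/6], [5/6, -1, 5/6], [-1, 2, -2]] = [[3, 5, 3]].

P = [[3, 5, 3]]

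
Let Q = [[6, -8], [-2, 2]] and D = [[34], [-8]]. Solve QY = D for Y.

Since Q multiplies Y on the left, Y = Q⁻¹D.
det Q = -4; the adjugate gives Q⁻¹ = [[-1/2, -2], [-1/2, -3/2]].
Y = Q⁻¹D = [[-1/2, -2], [-1/2, -3/2]] · [[34], [-8]] = [[-1], [-5]].

Y = [[-1], [-5]]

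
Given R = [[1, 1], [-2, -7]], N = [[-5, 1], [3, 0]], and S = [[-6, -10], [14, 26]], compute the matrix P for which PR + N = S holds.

P = [[3, 2], [5, -3]]

PR = S − N = [[-1, -11], [11, 26]].
Right-multiplying both sides by R⁻¹ gives P = (S − N)R⁻¹.
det R = -5, so R⁻¹ = [[7/5, 1/5], [-2/5, -1/5]].
P = (S − N)R⁻¹ = [[3, 2], [5, -3]].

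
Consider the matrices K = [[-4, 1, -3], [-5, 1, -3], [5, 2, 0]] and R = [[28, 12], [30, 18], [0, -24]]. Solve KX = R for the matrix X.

Since K multiplies X on the left, X = K⁻¹R.
K has determinant 6; K⁻¹ = [[1, -1, 0], [-5/2, 5/2, 1/2], [-5/2, 13/6, 1/6]].
X = K⁻¹R = [[1, -1, 0], [-5/2, 5/2, 1/2], [-5/2, 13/6, 1/6]] · [[28, 12], [30, 18], [0, -24]] = [[-2, -6], [5, 3], [-5, 5]].

X = [[-2, -6], [5, 3], [-5, 5]]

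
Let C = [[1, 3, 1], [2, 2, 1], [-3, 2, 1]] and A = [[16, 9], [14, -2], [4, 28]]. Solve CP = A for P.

Left-multiplying both sides by C⁻¹ gives P = C⁻¹A.
C has determinant -5; C⁻¹ = [[0, 1/5, -1/5], [1, -4/5, -1/5], [-2, 11/5, 4/5]].
P = C⁻¹A = [[0, 1/5, -1/5], [1, -4/5, -1/5], [-2, 11/5, 4/5]] · [[16, 9], [14, -2], [4, 28]] = [[2, -6], [4, 5], [2, 0]].

P = [[2, -6], [4, 5], [2, 0]]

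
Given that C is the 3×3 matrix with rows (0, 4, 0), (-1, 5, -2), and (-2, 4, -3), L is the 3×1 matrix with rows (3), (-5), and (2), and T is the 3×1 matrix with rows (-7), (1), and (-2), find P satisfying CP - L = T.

P = [[-5], [-1], [2]]

CP = T + L = [[-4], [-4], [0]].
C is on the left of P, so left-multiply by C⁻¹: P = C⁻¹(T + L).
C has determinant 4; C⁻¹ = [[-7/4, 3, -2], [1/4, 0, 0], [3/2, -2, 1]].
P = C⁻¹(T + L) = [[-5], [-1], [2]].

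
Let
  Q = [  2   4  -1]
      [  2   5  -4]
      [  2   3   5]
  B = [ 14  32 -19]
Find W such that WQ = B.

Q is on the right of W, so right-multiply by Q⁻¹: W = BQ⁻¹.
Q has determinant 6; Q⁻¹ = [[37/6, -23/6, -11/6], [-3, 2, 1], [-2/3, 1/3, 1/3]].
W = BQ⁻¹ = [[14, 32, -19]] · [[37/6, -23/6, -11/6], [-3, 2, 1], [-2/3, 1/3, 1/3]] = [[3, 4, 0]].

W = [[3, 4, 0]]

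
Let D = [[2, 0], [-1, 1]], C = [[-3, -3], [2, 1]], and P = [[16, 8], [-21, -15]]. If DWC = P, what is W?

Isolating W: multiply by D⁻¹ from the left and C⁻¹ from the right, so W = D⁻¹PC⁻¹.
det D = 2, so D⁻¹ = [[1/2, 0], [1/2, 1]].
det C = 3, so C⁻¹ = [[1/3, 1], [-2/3, -1]].
D⁻¹P = [[8, 4], [-13, -11]].
W = (D⁻¹P)C⁻¹ = [[0, 4], [3, -2]].

W = [[0, 4], [3, -2]]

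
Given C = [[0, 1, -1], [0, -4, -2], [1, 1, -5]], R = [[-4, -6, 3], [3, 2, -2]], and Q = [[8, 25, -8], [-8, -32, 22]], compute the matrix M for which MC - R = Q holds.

MC = Q + R = [[4, 19, -5], [-5, -30, 20]].
Since C sits to the right of M, M = (Q + R)C⁻¹.
det C = -6; the adjugate gives C⁻¹ = [[-11/3, -2/3, 1], [1/3, -1/6, 0], [-2/3, -1/6, 0]].
M = (Q + R)C⁻¹ = [[-5, -5, 4], [-5, 5, -5]].

M = [[-5, -5, 4], [-5, 5, -5]]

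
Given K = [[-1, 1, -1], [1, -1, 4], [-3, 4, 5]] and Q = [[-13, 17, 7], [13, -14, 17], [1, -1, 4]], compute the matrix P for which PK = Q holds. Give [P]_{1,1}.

-3

K is on the right of P, so right-multiply by K⁻¹: P = QK⁻¹.
K has determinant 3; K⁻¹ = [[-7, -3, 1], [-17/3, -8/3, 1], [1/3, 1/3, 0]].
P = QK⁻¹ = [[-13, 17, 7], [13, -14, 17], [1, -1, 4]] · [[-7, -3, 1], [-17/3, -8/3, 1], [1/3, 1/3, 0]] = [[-3, -4, 4], [-6, 4, -1], [0, 1, 0]].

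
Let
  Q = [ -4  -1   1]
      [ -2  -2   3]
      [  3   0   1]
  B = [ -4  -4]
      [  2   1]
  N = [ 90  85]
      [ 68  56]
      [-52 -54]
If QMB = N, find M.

M = [[5, 0], [-1, -3], [-1, 2]]

M = Q⁻¹NB⁻¹ (apply Q⁻¹ on the left and B⁻¹ on the right).
det Q = 3, so Q⁻¹ = [[-2/3, 1/3, -1/3], [11/3, -7/3, 10/3], [2, -1, 2]].
B has determinant 4; B⁻¹ = [[1/4, 1], [-1/2, -1]].
Q⁻¹N = [[-20, -20], [-2, 1], [8, 6]].
M = (Q⁻¹N)B⁻¹ = [[5, 0], [-1, -3], [-1, 2]].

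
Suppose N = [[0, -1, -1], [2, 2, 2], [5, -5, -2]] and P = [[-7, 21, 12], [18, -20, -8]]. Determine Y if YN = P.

Y = [[2, 4, -3], [-2, -1, 4]]

Right-multiplying both sides by N⁻¹ gives Y = PN⁻¹.
N has determinant 6; N⁻¹ = [[1, 1/2, 0], [7/3, 5/6, -1/3], [-10/3, -5/6, 1/3]].
Y = PN⁻¹ = [[-7, 21, 12], [18, -20, -8]] · [[1, 1/2, 0], [7/3, 5/6, -1/3], [-10/3, -5/6, 1/3]] = [[2, 4, -3], [-2, -1, 4]].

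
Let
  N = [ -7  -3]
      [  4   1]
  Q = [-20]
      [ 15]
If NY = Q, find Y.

N is on the left of Y, so left-multiply by N⁻¹: Y = N⁻¹Q.
N has determinant 5; N⁻¹ = [[1/5, 3/5], [-4/5, -7/5]].
Y = N⁻¹Q = [[1/5, 3/5], [-4/5, -7/5]] · [[-20], [15]] = [[5], [-5]].

Y = [[5], [-5]]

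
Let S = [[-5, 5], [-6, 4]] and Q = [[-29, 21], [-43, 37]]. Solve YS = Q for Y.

Y = [[1, 4], [5, 3]]

Since S sits to the right of Y, Y = QS⁻¹.
det S = 10; the adjugate gives S⁻¹ = [[2/5, -1/2], [3/5, -1/2]].
Y = QS⁻¹ = [[-29, 21], [-43, 37]] · [[2/5, -1/2], [3/5, -1/2]] = [[1, 4], [5, 3]].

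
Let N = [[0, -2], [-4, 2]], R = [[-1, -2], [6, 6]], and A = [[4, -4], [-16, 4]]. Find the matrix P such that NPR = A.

P = [[3, 1], [-4, -1]]

Left-multiply by N⁻¹ and right-multiply by R⁻¹: P = N⁻¹AR⁻¹.
det N = -8; the adjugate gives N⁻¹ = [[-1/4, -1/4], [-1/2, 0]].
R has determinant 6; R⁻¹ = [[1, 1/3], [-1, -1/6]].
N⁻¹A = [[3, 0], [-2, 2]].
P = (N⁻¹A)R⁻¹ = [[3, 1], [-4, -1]].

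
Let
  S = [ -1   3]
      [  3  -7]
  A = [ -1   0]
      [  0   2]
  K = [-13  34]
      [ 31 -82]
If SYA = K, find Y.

Y = [[-1, -2], [4, 5]]

Left-multiply by S⁻¹ and right-multiply by A⁻¹: Y = S⁻¹KA⁻¹.
det S = -2, so S⁻¹ = [[7/2, 3/2], [3/2, 1/2]].
A has determinant -2; A⁻¹ = [[-1, 0], [0, 1/2]].
S⁻¹K = [[1, -4], [-4, 10]].
Y = (S⁻¹K)A⁻¹ = [[-1, -2], [4, 5]].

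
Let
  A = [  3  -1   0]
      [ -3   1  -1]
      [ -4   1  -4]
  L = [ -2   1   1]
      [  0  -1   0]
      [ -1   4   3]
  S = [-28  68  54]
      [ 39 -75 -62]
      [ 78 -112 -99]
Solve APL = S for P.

P = [[1, 1, 4], [-3, 1, -4], [5, 2, 1]]

Left-multiply by A⁻¹ and right-multiply by L⁻¹: P = A⁻¹SL⁻¹.
A has determinant -1; A⁻¹ = [[3, 4, -1], [8, 12, -3], [-1, -1, 0]].
L has determinant 5; L⁻¹ = [[-3/5, 1/5, 1/5], [0, -1, 0], [-1/5, 7/5, 2/5]].
A⁻¹S = [[-6, 16, 13], [10, -20, -15], [-11, 7, 8]].
P = (A⁻¹S)L⁻¹ = [[1, 1, 4], [-3, 1, -4], [5, 2, 1]].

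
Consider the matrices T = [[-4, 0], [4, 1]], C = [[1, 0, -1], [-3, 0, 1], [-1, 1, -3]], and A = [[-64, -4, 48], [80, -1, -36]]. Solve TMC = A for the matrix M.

M = [[5, -4, 1], [-1, -4, -5]]

Isolating M: multiply by T⁻¹ from the left and C⁻¹ from the right, so M = T⁻¹AC⁻¹.
det T = -4, so T⁻¹ = [[-1/4, 0], [1, 1]].
det C = 2, so C⁻¹ = [[-1/2, -1/2, 0], [-5, -2, 1], [-3/2, -1/2, 0]].
T⁻¹A = [[16, 1, -12], [16, -5, 12]].
M = (T⁻¹A)C⁻¹ = [[5, -4, 1], [-1, -4, -5]].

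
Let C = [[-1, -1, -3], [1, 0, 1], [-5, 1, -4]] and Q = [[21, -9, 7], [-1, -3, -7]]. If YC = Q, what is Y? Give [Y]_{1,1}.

5

Since C sits to the right of Y, Y = QC⁻¹.
det C = -1, so C⁻¹ = [[1, 7, 1], [1, 11, 2], [-1, -6, -1]].
Y = QC⁻¹ = [[21, -9, 7], [-1, -3, -7]] · [[1, 7, 1], [1, 11, 2], [-1, -6, -1]] = [[5, 6, -4], [3, 2, 0]].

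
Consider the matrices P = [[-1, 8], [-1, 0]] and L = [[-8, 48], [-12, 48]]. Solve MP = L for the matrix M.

P is on the right of M, so right-multiply by P⁻¹: M = LP⁻¹.
det P = 8, so P⁻¹ = [[0, -1], [1/8, -1/8]].
M = LP⁻¹ = [[-8, 48], [-12, 48]] · [[0, -1], [1/8, -1/8]] = [[6, 2], [6, 6]].

M = [[6, 2], [6, 6]]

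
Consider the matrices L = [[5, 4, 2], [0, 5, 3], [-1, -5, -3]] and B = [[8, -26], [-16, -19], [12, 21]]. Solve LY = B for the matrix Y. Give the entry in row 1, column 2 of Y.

-2

Since L multiplies Y on the left, Y = L⁻¹B.
det L = -2, so L⁻¹ = [[0, -1, -1], [3/2, 13/2, 15/2], [-5/2, -21/2, -25/2]].
Y = L⁻¹B = [[0, -1, -1], [3/2, 13/2, 15/2], [-5/2, -21/2, -25/2]] · [[8, -26], [-16, -19], [12, 21]] = [[4, -2], [-2, -5], [-2, 2]].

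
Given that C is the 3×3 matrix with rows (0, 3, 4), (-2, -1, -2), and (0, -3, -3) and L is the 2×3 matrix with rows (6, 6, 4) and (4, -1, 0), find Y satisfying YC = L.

Right-multiplying both sides by C⁻¹ gives Y = LC⁻¹.
C has determinant 6; C⁻¹ = [[-1/2, -1/2, -1/3], [-1, 0, -4/3], [1, 0, 1]].
Y = LC⁻¹ = [[6, 6, 4], [4, -1, 0]] · [[-1/2, -1/2, -1/3], [-1, 0, -4/3], [1, 0, 1]] = [[-5, -3, -6], [-1, -2, 0]].

Y = [[-5, -3, -6], [-1, -2, 0]]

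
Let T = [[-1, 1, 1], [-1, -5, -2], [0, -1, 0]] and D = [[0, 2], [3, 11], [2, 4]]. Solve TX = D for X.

Since T multiplies X on the left, X = T⁻¹D.
det T = 3; the adjugate gives T⁻¹ = [[-2/3, -1/3, 1], [0, 0, -1], [1/3, -1/3, 2]].
X = T⁻¹D = [[-2/3, -1/3, 1], [0, 0, -1], [1/3, -1/3, 2]] · [[0, 2], [3, 11], [2, 4]] = [[1, -1], [-2, -4], [3, 5]].

X = [[1, -1], [-2, -4], [3, 5]]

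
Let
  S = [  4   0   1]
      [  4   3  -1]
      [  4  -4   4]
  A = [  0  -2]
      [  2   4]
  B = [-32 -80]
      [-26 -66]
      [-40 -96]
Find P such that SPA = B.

Isolating P: multiply by S⁻¹ from the left and A⁻¹ from the right, so P = S⁻¹BA⁻¹.
S has determinant 4; S⁻¹ = [[2, -1, -3/4], [-5, 3, 2], [-7, 4, 3]].
det A = 4, so A⁻¹ = [[1, 1/2], [-1/2, 0]].
S⁻¹B = [[-8, -22], [2, 10], [0, 8]].
P = (S⁻¹B)A⁻¹ = [[3, -4], [-3, 1], [-4, 0]].

P = [[3, -4], [-3, 1], [-4, 0]]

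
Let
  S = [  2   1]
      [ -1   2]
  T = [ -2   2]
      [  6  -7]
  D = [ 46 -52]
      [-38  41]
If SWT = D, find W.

W = [[-4, 3], [3, 0]]

W = S⁻¹DT⁻¹ (apply S⁻¹ on the left and T⁻¹ on the right).
det S = 5, so S⁻¹ = [[2/5, -1/5], [1/5, 2/5]].
T has determinant 2; T⁻¹ = [[-7/2, -1], [-3, -1]].
S⁻¹D = [[26, -29], [-6, 6]].
W = (S⁻¹D)T⁻¹ = [[-4, 3], [3, 0]].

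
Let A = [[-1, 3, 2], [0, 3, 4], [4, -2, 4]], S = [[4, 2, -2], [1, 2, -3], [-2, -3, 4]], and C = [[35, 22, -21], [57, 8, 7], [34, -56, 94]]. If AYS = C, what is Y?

Y = A⁻¹CS⁻¹ (apply A⁻¹ on the left and S⁻¹ on the right).
A has determinant 4; A⁻¹ = [[5, -4, 3/2], [4, -3, 1], [-3, 5/2, -3/4]].
S has determinant -2; S⁻¹ = [[1/2, 1, 1], [-1, -6, -5], [-1/2, -4, -3]].
A⁻¹C = [[-2, -6, 8], [3, 8, -11], [12, -4, 10]].
Y = (A⁻¹C)S⁻¹ = [[1, 2, 4], [-1, -1, -4], [5, -4, 2]].

Y = [[1, 2, 4], [-1, -1, -4], [5, -4, 2]]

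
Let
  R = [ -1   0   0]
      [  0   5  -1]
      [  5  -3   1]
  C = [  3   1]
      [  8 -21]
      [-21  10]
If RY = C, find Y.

Y = [[-3, -1], [1, -3], [-3, 6]]

Since R multiplies Y on the left, Y = R⁻¹C.
det R = -2, so R⁻¹ = [[-1, 0, 0], [5/2, 1/2, 1/2], [25/2, 3/2, 5/2]].
Y = R⁻¹C = [[-1, 0, 0], [5/2, 1/2, 1/2], [25/2, 3/2, 5/2]] · [[3, 1], [8, -21], [-21, 10]] = [[-3, -1], [1, -3], [-3, 6]].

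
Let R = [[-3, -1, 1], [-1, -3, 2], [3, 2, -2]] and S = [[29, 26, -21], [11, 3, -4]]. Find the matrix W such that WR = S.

R is on the right of W, so right-multiply by R⁻¹: W = SR⁻¹.
det R = -3; the adjugate gives R⁻¹ = [[-2/3, 0, -1/3], [-4/3, -1, -5/3], [-7/3, -1, -8/3]].
W = SR⁻¹ = [[29, 26, -21], [11, 3, -4]] · [[-2/3, 0, -1/3], [-4/3, -1, -5/3], [-7/3, -1, -8/3]] = [[-5, -5, 3], [-2, 1, 2]].

W = [[-5, -5, 3], [-2, 1, 2]]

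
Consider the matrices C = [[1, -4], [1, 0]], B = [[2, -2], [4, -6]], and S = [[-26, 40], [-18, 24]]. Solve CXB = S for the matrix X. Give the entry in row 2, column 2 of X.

X = C⁻¹SB⁻¹ (apply C⁻¹ on the left and B⁻¹ on the right).
det C = 4, so C⁻¹ = [[0, 1], [-1/4, 1/4]].
B has determinant -4; B⁻¹ = [[3/2, -1/2], [1, -1/2]].
C⁻¹S = [[-18, 24], [2, -4]].
X = (C⁻¹S)B⁻¹ = [[-3, -3], [-1, 1]].

1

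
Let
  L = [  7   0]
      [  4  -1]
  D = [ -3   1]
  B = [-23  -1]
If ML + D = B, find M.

M = [[-4, 2]]

ML = B − D = [[-20, -2]].
Since L sits to the right of M, M = (B − D)L⁻¹.
L has determinant -7; L⁻¹ = [[1/7, 0], [4/7, -1]].
M = (B − D)L⁻¹ = [[-4, 2]].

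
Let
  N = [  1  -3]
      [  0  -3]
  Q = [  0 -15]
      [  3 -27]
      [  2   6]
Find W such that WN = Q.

W = [[0, 5], [3, 6], [2, -4]]

Right-multiplying both sides by N⁻¹ gives W = QN⁻¹.
det N = -3, so N⁻¹ = [[1, -1], [0, -1/3]].
W = QN⁻¹ = [[0, -15], [3, -27], [2, 6]] · [[1, -1], [0, -1/3]] = [[0, 5], [3, 6], [2, -4]].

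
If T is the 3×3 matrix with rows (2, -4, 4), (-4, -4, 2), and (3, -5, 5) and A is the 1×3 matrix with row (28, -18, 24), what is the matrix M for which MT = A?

Right-multiplying both sides by T⁻¹ gives M = AT⁻¹.
T has determinant 4; T⁻¹ = [[-5/2, 0, 2], [13/2, -1/2, -5], [8, -1/2, -6]].
M = AT⁻¹ = [[28, -18, 24]] · [[-5/2, 0, 2], [13/2, -1/2, -5], [8, -1/2, -6]] = [[5, -3, 2]].

M = [[5, -3, 2]]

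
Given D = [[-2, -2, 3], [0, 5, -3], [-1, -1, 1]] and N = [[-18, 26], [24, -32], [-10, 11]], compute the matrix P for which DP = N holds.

P = [[6, -3], [6, -4], [2, 4]]

Since D multiplies P on the left, P = D⁻¹N.
det D = 5, so D⁻¹ = [[2/5, -1/5, -9/5], [3/5, 1/5, -6/5], [1, 0, -2]].
P = D⁻¹N = [[2/5, -1/5, -9/5], [3/5, 1/5, -6/5], [1, 0, -2]] · [[-18, 26], [24, -32], [-10, 11]] = [[6, -3], [6, -4], [2, 4]].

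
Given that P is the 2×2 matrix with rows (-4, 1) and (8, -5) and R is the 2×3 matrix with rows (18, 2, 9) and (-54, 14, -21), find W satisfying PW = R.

W = [[-3, -2, -2], [6, -6, 1]]

Left-multiplying both sides by P⁻¹ gives W = P⁻¹R.
P has determinant 12; P⁻¹ = [[-5/12, -1/12], [-2/3, -1/3]].
W = P⁻¹R = [[-5/12, -1/12], [-2/3, -1/3]] · [[18, 2, 9], [-54, 14, -21]] = [[-3, -2, -2], [6, -6, 1]].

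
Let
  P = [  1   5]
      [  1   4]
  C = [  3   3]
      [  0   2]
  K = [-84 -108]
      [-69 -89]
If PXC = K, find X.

X = [[-3, -2], [-5, -2]]

Left-multiply by P⁻¹ and right-multiply by C⁻¹: X = P⁻¹KC⁻¹.
P has determinant -1; P⁻¹ = [[-4, 5], [1, -1]].
det C = 6; the adjugate gives C⁻¹ = [[1/3, -1/2], [0, 1/2]].
P⁻¹K = [[-9, -13], [-15, -19]].
X = (P⁻¹K)C⁻¹ = [[-3, -2], [-5, -2]].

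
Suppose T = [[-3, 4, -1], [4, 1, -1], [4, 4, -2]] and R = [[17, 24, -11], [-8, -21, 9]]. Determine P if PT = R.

P = [[1, 0, 5], [-4, -5, 0]]

T is on the right of P, so right-multiply by T⁻¹: P = RT⁻¹.
T has determinant -2; T⁻¹ = [[-1, -2, 3/2], [-2, -5, 7/2], [-6, -14, 19/2]].
P = RT⁻¹ = [[17, 24, -11], [-8, -21, 9]] · [[-1, -2, 3/2], [-2, -5, 7/2], [-6, -14, 19/2]] = [[1, 0, 5], [-4, -5, 0]].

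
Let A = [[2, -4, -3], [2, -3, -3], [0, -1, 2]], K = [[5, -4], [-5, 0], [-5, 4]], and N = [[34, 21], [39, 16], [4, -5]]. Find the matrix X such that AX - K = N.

AX = N + K = [[39, 17], [34, 16], [-1, -1]].
Left-multiplying both sides by A⁻¹ gives X = A⁻¹(N + K).
A has determinant 4; A⁻¹ = [[-9/4, 11/4, 3/4], [-1, 1, 0], [-1/2, 1/2, 1/2]].
X = A⁻¹(N + K) = [[5, 5], [-5, -1], [-3, -1]].

X = [[5, 5], [-5, -1], [-3, -1]]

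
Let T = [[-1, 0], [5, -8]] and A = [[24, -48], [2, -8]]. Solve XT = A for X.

Since T sits to the right of X, X = AT⁻¹.
T has determinant 8; T⁻¹ = [[-1, 0], [-5/8, -1/8]].
X = AT⁻¹ = [[24, -48], [2, -8]] · [[-1, 0], [-5/8, -1/8]] = [[6, 6], [3, 1]].

X = [[6, 6], [3, 1]]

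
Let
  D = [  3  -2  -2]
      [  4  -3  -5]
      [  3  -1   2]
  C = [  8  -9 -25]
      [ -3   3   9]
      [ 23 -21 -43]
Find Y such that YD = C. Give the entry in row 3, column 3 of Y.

Right-multiplying both sides by D⁻¹ gives Y = CD⁻¹.
det D = 3, so D⁻¹ = [[-11/3, 2, 4/3], [-23/3, 4, 7/3], [5/3, -1, -1/3]].
Y = CD⁻¹ = [[8, -9, -25], [-3, 3, 9], [23, -21, -43]] · [[-11/3, 2, 4/3], [-23/3, 4, 7/3], [5/3, -1, -1/3]] = [[-2, 5, -2], [3, -3, 0], [5, 5, -4]].

-4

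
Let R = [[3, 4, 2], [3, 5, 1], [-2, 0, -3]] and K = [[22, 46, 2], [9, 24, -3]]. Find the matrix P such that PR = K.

Since R sits to the right of P, P = KR⁻¹.
det R = 3; the adjugate gives R⁻¹ = [[-5, 4, -2], [7/3, -5/3, 1], [10/3, -8/3, 1]].
P = KR⁻¹ = [[22, 46, 2], [9, 24, -3]] · [[-5, 4, -2], [7/3, -5/3, 1], [10/3, -8/3, 1]] = [[4, 6, 4], [1, 4, 3]].

P = [[4, 6, 4], [1, 4, 3]]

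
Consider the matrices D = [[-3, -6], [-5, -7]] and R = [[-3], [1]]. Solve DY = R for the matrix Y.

Y = [[-3], [2]]

D is on the left of Y, so left-multiply by D⁻¹: Y = D⁻¹R.
det D = -9; the adjugate gives D⁻¹ = [[7/9, -2/3], [-5/9, 1/3]].
Y = D⁻¹R = [[7/9, -2/3], [-5/9, 1/3]] · [[-3], [1]] = [[-3], [2]].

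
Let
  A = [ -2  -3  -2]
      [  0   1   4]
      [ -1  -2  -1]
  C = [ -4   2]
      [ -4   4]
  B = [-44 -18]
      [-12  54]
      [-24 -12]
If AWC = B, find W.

W = [[-4, -1], [-5, 4], [-4, 5]]

W = A⁻¹BC⁻¹ (apply A⁻¹ on the left and C⁻¹ on the right).
det A = -4; the adjugate gives A⁻¹ = [[-7/4, -1/4, 5/2], [1, 0, -2], [-1/4, 1/4, 1/2]].
C has determinant -8; C⁻¹ = [[-1/2, 1/4], [-1/2, 1/2]].
A⁻¹B = [[20, -12], [4, 6], [-4, 12]].
W = (A⁻¹B)C⁻¹ = [[-4, -1], [-5, 4], [-4, 5]].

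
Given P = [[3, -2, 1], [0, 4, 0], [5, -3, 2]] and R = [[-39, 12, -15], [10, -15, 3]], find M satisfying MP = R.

M = [[-3, -3, -6], [5, -2, -1]]

Since P sits to the right of M, M = RP⁻¹.
det P = 4, so P⁻¹ = [[2, 1/4, -1], [0, 1/4, 0], [-5, -1/4, 3]].
M = RP⁻¹ = [[-39, 12, -15], [10, -15, 3]] · [[2, 1/4, -1], [0, 1/4, 0], [-5, -1/4, 3]] = [[-3, -3, -6], [5, -2, -1]].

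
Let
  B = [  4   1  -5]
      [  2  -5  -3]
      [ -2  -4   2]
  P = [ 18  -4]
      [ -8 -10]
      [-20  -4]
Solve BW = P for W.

W = [[5, 5], [3, 1], [1, 5]]

B is on the left of W, so left-multiply by B⁻¹: W = B⁻¹P.
B has determinant 4; B⁻¹ = [[-11/2, 9/2, -7], [1/2, -1/2, 1/2], [-9/2, 7/2, -11/2]].
W = B⁻¹P = [[-11/2, 9/2, -7], [1/2, -1/2, 1/2], [-9/2, 7/2, -11/2]] · [[18, -4], [-8, -10], [-20, -4]] = [[5, 5], [3, 1], [1, 5]].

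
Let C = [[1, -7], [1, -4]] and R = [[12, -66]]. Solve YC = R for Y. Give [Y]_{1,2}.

6

Since C sits to the right of Y, Y = RC⁻¹.
C has determinant 3; C⁻¹ = [[-4/3, 7/3], [-1/3, 1/3]].
Y = RC⁻¹ = [[12, -66]] · [[-4/3, 7/3], [-1/3, 1/3]] = [[6, 6]].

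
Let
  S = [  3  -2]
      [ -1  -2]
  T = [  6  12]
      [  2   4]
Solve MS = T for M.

M = [[0, -6], [0, -2]]

Since S sits to the right of M, M = TS⁻¹.
det S = -8; the adjugate gives S⁻¹ = [[1/4, -1/4], [-1/8, -3/8]].
M = TS⁻¹ = [[6, 12], [2, 4]] · [[1/4, -1/4], [-1/8, -3/8]] = [[0, -6], [0, -2]].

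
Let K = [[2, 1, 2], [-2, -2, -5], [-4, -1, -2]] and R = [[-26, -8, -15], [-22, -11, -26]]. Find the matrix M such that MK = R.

M = [[-6, -1, 4], [1, 4, 4]]

Right-multiplying both sides by K⁻¹ gives M = RK⁻¹.
det K = 2, so K⁻¹ = [[-1/2, 0, -1/2], [8, 2, 3], [-3, -1, -1]].
M = RK⁻¹ = [[-26, -8, -15], [-22, -11, -26]] · [[-1/2, 0, -1/2], [8, 2, 3], [-3, -1, -1]] = [[-6, -1, 4], [1, 4, 4]].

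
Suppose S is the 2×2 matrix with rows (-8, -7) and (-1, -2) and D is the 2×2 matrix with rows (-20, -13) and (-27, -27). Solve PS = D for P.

Since S sits to the right of P, P = DS⁻¹.
det S = 9, so S⁻¹ = [[-2/9, 7/9], [1/9, -8/9]].
P = DS⁻¹ = [[-20, -13], [-27, -27]] · [[-2/9, 7/9], [1/9, -8/9]] = [[3, -4], [3, 3]].

P = [[3, -4], [3, 3]]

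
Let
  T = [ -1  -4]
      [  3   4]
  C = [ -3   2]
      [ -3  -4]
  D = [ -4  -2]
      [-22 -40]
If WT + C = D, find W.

WT = D − C = [[-1, -4], [-19, -36]].
Since T sits to the right of W, W = (D − C)T⁻¹.
det T = 8, so T⁻¹ = [[1/2, 1/2], [-3/8, -1/8]].
W = (D − C)T⁻¹ = [[1, 0], [4, -5]].

W = [[1, 0], [4, -5]]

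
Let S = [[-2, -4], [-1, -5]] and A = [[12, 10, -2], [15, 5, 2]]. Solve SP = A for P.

P = [[0, -5, 3], [-3, 0, -1]]

Left-multiplying both sides by S⁻¹ gives P = S⁻¹A.
S has determinant 6; S⁻¹ = [[-5/6, 2/3], [1/6, -1/3]].
P = S⁻¹A = [[-5/6, 2/3], [1/6, -1/3]] · [[12, 10, -2], [15, 5, 2]] = [[0, -5, 3], [-3, 0, -1]].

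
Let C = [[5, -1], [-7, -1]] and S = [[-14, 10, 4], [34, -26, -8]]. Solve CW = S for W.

W = [[-4, 3, 1], [-6, 5, 1]]

Since C multiplies W on the left, W = C⁻¹S.
det C = -12, so C⁻¹ = [[1/12, -1/12], [-7/12, -5/12]].
W = C⁻¹S = [[1/12, -1/12], [-7/12, -5/12]] · [[-14, 10, 4], [34, -26, -8]] = [[-4, 3, 1], [-6, 5, 1]].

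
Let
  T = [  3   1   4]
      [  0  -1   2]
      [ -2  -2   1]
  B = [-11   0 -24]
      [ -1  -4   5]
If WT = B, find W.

T is on the right of W, so right-multiply by T⁻¹: W = BT⁻¹.
T has determinant -3; T⁻¹ = [[-1, 3, -2], [4/3, -11/3, 2], [2/3, -4/3, 1]].
W = BT⁻¹ = [[-11, 0, -24], [-1, -4, 5]] · [[-1, 3, -2], [4/3, -11/3, 2], [2/3, -4/3, 1]] = [[-5, -1, -2], [-1, 5, -1]].

W = [[-5, -1, -2], [-1, 5, -1]]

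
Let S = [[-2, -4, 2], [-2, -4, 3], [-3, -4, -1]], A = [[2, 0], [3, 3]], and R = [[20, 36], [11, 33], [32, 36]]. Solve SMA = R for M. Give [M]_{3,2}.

Isolating M: multiply by S⁻¹ from the left and A⁻¹ from the right, so M = S⁻¹RA⁻¹.
det S = 4; the adjugate gives S⁻¹ = [[4, -3, -1], [-11/4, 2, 1/2], [-1, 1, 0]].
A has determinant 6; A⁻¹ = [[1/2, 0], [-1/2, 1/3]].
S⁻¹R = [[15, 9], [-17, -15], [-9, -3]].
M = (S⁻¹R)A⁻¹ = [[3, 3], [-1, -5], [-3, -1]].

-1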